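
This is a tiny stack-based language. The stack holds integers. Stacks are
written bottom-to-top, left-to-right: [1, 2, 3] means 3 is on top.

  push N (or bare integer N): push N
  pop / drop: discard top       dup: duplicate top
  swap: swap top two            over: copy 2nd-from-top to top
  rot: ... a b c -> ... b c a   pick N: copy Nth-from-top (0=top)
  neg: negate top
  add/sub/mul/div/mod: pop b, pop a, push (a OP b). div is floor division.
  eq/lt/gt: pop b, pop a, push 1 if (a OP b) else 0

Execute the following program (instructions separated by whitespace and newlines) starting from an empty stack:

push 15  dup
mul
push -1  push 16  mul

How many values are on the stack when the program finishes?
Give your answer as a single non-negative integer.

After 'push 15': stack = [15] (depth 1)
After 'dup': stack = [15, 15] (depth 2)
After 'mul': stack = [225] (depth 1)
After 'push -1': stack = [225, -1] (depth 2)
After 'push 16': stack = [225, -1, 16] (depth 3)
After 'mul': stack = [225, -16] (depth 2)

Answer: 2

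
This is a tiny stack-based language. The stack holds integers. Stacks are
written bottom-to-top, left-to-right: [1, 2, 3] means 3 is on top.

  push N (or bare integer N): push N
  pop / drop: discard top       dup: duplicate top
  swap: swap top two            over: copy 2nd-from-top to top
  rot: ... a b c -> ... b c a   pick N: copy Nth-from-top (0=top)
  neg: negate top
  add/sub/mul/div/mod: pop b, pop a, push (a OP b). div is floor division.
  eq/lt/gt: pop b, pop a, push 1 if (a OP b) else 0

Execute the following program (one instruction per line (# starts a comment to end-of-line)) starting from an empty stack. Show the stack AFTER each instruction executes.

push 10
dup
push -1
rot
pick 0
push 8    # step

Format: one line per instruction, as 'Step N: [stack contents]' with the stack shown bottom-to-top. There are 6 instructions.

Step 1: [10]
Step 2: [10, 10]
Step 3: [10, 10, -1]
Step 4: [10, -1, 10]
Step 5: [10, -1, 10, 10]
Step 6: [10, -1, 10, 10, 8]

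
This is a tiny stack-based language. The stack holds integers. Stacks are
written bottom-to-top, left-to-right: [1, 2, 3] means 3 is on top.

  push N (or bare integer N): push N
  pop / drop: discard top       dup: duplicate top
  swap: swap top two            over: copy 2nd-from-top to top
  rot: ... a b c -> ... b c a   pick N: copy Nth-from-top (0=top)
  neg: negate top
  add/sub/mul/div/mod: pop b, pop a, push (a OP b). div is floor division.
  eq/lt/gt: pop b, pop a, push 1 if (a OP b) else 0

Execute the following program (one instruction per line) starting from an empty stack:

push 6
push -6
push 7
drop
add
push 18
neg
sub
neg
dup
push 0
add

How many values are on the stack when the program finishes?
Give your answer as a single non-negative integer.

After 'push 6': stack = [6] (depth 1)
After 'push -6': stack = [6, -6] (depth 2)
After 'push 7': stack = [6, -6, 7] (depth 3)
After 'drop': stack = [6, -6] (depth 2)
After 'add': stack = [0] (depth 1)
After 'push 18': stack = [0, 18] (depth 2)
After 'neg': stack = [0, -18] (depth 2)
After 'sub': stack = [18] (depth 1)
After 'neg': stack = [-18] (depth 1)
After 'dup': stack = [-18, -18] (depth 2)
After 'push 0': stack = [-18, -18, 0] (depth 3)
After 'add': stack = [-18, -18] (depth 2)

Answer: 2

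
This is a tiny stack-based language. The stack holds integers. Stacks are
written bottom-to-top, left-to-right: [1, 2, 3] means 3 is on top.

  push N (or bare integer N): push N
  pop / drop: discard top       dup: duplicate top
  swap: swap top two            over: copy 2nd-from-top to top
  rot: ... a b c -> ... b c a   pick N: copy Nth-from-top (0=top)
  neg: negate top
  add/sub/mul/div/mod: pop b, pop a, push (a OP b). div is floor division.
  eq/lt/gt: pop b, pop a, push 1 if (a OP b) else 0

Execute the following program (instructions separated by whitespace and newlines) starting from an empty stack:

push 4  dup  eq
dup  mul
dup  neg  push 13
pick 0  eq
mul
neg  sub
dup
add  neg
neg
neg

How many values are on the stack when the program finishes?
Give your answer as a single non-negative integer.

Answer: 1

Derivation:
After 'push 4': stack = [4] (depth 1)
After 'dup': stack = [4, 4] (depth 2)
After 'eq': stack = [1] (depth 1)
After 'dup': stack = [1, 1] (depth 2)
After 'mul': stack = [1] (depth 1)
After 'dup': stack = [1, 1] (depth 2)
After 'neg': stack = [1, -1] (depth 2)
After 'push 13': stack = [1, -1, 13] (depth 3)
After 'pick 0': stack = [1, -1, 13, 13] (depth 4)
After 'eq': stack = [1, -1, 1] (depth 3)
After 'mul': stack = [1, -1] (depth 2)
After 'neg': stack = [1, 1] (depth 2)
After 'sub': stack = [0] (depth 1)
After 'dup': stack = [0, 0] (depth 2)
After 'add': stack = [0] (depth 1)
After 'neg': stack = [0] (depth 1)
After 'neg': stack = [0] (depth 1)
After 'neg': stack = [0] (depth 1)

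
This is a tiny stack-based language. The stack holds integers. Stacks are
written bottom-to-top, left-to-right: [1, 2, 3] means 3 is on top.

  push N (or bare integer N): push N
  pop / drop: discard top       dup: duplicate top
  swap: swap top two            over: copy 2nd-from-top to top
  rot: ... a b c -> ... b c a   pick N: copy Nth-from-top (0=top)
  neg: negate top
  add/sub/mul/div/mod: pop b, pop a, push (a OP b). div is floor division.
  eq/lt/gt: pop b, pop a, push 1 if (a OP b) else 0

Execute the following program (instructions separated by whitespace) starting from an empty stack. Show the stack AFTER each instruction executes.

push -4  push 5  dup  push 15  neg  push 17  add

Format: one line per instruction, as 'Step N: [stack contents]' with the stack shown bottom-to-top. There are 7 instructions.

Step 1: [-4]
Step 2: [-4, 5]
Step 3: [-4, 5, 5]
Step 4: [-4, 5, 5, 15]
Step 5: [-4, 5, 5, -15]
Step 6: [-4, 5, 5, -15, 17]
Step 7: [-4, 5, 5, 2]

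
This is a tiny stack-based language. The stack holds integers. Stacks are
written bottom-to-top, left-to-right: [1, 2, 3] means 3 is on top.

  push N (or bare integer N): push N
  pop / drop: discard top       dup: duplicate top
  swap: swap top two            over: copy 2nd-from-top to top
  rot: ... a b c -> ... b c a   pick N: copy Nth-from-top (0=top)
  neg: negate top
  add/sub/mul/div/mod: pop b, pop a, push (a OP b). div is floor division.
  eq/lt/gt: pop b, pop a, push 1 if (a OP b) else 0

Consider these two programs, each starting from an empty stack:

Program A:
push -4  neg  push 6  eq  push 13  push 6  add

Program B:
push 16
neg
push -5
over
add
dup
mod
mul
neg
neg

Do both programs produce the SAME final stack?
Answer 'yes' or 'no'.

Answer: no

Derivation:
Program A trace:
  After 'push -4': [-4]
  After 'neg': [4]
  After 'push 6': [4, 6]
  After 'eq': [0]
  After 'push 13': [0, 13]
  After 'push 6': [0, 13, 6]
  After 'add': [0, 19]
Program A final stack: [0, 19]

Program B trace:
  After 'push 16': [16]
  After 'neg': [-16]
  After 'push -5': [-16, -5]
  After 'over': [-16, -5, -16]
  After 'add': [-16, -21]
  After 'dup': [-16, -21, -21]
  After 'mod': [-16, 0]
  After 'mul': [0]
  After 'neg': [0]
  After 'neg': [0]
Program B final stack: [0]
Same: no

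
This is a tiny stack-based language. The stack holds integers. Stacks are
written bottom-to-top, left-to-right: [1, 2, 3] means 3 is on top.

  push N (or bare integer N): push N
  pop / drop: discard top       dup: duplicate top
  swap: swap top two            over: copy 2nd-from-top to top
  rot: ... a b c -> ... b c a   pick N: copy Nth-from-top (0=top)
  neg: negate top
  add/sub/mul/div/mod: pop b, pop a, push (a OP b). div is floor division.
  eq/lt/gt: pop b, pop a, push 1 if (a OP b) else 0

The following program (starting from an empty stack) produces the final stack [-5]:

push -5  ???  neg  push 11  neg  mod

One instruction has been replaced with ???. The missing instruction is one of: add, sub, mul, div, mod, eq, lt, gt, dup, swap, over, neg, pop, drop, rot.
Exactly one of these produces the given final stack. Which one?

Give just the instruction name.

Stack before ???: [-5]
Stack after ???:  [5]
The instruction that transforms [-5] -> [5] is: neg

Answer: neg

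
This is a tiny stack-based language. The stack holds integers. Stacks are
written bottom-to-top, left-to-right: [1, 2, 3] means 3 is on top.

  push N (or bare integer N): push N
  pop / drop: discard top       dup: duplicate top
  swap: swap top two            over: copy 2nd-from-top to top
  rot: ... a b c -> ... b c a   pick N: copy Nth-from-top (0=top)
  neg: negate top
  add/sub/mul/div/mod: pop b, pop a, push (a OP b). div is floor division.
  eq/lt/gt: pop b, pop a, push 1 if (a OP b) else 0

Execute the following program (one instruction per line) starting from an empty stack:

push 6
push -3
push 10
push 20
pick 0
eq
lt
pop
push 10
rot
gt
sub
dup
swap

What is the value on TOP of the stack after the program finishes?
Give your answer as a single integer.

After 'push 6': [6]
After 'push -3': [6, -3]
After 'push 10': [6, -3, 10]
After 'push 20': [6, -3, 10, 20]
After 'pick 0': [6, -3, 10, 20, 20]
After 'eq': [6, -3, 10, 1]
After 'lt': [6, -3, 0]
After 'pop': [6, -3]
After 'push 10': [6, -3, 10]
After 'rot': [-3, 10, 6]
After 'gt': [-3, 1]
After 'sub': [-4]
After 'dup': [-4, -4]
After 'swap': [-4, -4]

Answer: -4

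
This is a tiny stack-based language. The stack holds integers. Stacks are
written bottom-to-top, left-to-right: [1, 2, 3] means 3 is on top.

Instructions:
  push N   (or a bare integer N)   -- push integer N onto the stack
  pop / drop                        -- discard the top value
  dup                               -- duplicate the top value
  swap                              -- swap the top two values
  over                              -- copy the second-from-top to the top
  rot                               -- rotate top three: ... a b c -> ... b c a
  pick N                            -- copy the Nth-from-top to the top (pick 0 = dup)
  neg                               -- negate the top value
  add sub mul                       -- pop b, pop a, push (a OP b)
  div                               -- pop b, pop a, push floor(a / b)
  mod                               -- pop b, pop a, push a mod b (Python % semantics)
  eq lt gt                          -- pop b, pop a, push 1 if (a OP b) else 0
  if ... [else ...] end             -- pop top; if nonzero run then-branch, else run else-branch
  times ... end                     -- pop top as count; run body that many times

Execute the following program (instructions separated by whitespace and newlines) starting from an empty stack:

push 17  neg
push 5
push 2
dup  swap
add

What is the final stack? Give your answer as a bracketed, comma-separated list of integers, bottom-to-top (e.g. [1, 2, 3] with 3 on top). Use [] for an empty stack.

After 'push 17': [17]
After 'neg': [-17]
After 'push 5': [-17, 5]
After 'push 2': [-17, 5, 2]
After 'dup': [-17, 5, 2, 2]
After 'swap': [-17, 5, 2, 2]
After 'add': [-17, 5, 4]

Answer: [-17, 5, 4]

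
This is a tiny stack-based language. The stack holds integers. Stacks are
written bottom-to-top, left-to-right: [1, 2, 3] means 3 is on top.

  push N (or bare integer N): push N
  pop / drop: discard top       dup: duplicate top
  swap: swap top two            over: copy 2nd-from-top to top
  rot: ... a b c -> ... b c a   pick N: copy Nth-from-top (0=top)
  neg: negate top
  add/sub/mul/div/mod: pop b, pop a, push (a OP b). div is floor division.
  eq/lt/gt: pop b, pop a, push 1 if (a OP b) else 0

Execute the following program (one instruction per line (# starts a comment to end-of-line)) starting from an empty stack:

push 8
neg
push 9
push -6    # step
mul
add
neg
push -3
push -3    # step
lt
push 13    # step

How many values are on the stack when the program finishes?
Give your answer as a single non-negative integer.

Answer: 3

Derivation:
After 'push 8': stack = [8] (depth 1)
After 'neg': stack = [-8] (depth 1)
After 'push 9': stack = [-8, 9] (depth 2)
After 'push -6': stack = [-8, 9, -6] (depth 3)
After 'mul': stack = [-8, -54] (depth 2)
After 'add': stack = [-62] (depth 1)
After 'neg': stack = [62] (depth 1)
After 'push -3': stack = [62, -3] (depth 2)
After 'push -3': stack = [62, -3, -3] (depth 3)
After 'lt': stack = [62, 0] (depth 2)
After 'push 13': stack = [62, 0, 13] (depth 3)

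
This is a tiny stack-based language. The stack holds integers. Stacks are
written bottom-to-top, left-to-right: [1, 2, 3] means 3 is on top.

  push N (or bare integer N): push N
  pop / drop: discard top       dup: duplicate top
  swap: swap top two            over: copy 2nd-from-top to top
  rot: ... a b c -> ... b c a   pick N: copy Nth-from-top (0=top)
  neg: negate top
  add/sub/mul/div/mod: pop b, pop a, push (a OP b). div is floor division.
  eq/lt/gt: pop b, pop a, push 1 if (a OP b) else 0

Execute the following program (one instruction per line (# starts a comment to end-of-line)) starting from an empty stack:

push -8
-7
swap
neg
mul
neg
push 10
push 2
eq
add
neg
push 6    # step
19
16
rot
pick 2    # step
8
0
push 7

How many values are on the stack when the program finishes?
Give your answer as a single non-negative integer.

After 'push -8': stack = [-8] (depth 1)
After 'push -7': stack = [-8, -7] (depth 2)
After 'swap': stack = [-7, -8] (depth 2)
After 'neg': stack = [-7, 8] (depth 2)
After 'mul': stack = [-56] (depth 1)
After 'neg': stack = [56] (depth 1)
After 'push 10': stack = [56, 10] (depth 2)
After 'push 2': stack = [56, 10, 2] (depth 3)
After 'eq': stack = [56, 0] (depth 2)
After 'add': stack = [56] (depth 1)
After 'neg': stack = [-56] (depth 1)
After 'push 6': stack = [-56, 6] (depth 2)
After 'push 19': stack = [-56, 6, 19] (depth 3)
After 'push 16': stack = [-56, 6, 19, 16] (depth 4)
After 'rot': stack = [-56, 19, 16, 6] (depth 4)
After 'pick 2': stack = [-56, 19, 16, 6, 19] (depth 5)
After 'push 8': stack = [-56, 19, 16, 6, 19, 8] (depth 6)
After 'push 0': stack = [-56, 19, 16, 6, 19, 8, 0] (depth 7)
After 'push 7': stack = [-56, 19, 16, 6, 19, 8, 0, 7] (depth 8)

Answer: 8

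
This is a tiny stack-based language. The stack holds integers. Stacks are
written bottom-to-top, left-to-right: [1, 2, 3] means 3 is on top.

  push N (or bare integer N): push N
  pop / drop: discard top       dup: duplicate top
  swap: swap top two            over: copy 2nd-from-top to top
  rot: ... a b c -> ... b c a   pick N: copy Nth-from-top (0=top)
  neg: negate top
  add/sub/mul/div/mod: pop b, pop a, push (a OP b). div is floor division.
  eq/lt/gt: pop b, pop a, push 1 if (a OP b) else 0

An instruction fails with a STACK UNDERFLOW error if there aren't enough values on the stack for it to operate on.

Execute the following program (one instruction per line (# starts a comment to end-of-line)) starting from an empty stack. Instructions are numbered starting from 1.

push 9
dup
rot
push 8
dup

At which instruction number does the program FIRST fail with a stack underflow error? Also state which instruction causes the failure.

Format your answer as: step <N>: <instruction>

Answer: step 3: rot

Derivation:
Step 1 ('push 9'): stack = [9], depth = 1
Step 2 ('dup'): stack = [9, 9], depth = 2
Step 3 ('rot'): needs 3 value(s) but depth is 2 — STACK UNDERFLOW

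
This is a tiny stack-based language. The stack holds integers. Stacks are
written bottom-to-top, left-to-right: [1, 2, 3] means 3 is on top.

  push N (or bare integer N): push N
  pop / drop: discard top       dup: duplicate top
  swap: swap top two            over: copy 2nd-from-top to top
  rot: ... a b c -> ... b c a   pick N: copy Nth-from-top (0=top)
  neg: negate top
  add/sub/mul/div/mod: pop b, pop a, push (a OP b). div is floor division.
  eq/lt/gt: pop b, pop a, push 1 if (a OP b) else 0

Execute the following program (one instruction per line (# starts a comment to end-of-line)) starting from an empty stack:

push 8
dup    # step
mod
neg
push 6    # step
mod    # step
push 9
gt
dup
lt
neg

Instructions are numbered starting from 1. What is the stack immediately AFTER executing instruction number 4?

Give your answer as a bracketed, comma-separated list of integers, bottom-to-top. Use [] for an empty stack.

Answer: [0]

Derivation:
Step 1 ('push 8'): [8]
Step 2 ('dup'): [8, 8]
Step 3 ('mod'): [0]
Step 4 ('neg'): [0]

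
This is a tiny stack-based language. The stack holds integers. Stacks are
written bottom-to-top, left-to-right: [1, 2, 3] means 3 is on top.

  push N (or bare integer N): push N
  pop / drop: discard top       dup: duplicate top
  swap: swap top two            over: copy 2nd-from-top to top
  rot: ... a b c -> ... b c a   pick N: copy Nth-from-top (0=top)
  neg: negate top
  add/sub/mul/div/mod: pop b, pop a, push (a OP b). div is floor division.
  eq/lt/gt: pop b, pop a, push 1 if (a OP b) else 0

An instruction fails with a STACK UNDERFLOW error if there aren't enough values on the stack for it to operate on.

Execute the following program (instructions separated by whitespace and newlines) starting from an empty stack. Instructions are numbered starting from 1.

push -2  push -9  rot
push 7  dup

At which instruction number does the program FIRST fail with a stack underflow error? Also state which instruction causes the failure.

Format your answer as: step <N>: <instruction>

Step 1 ('push -2'): stack = [-2], depth = 1
Step 2 ('push -9'): stack = [-2, -9], depth = 2
Step 3 ('rot'): needs 3 value(s) but depth is 2 — STACK UNDERFLOW

Answer: step 3: rot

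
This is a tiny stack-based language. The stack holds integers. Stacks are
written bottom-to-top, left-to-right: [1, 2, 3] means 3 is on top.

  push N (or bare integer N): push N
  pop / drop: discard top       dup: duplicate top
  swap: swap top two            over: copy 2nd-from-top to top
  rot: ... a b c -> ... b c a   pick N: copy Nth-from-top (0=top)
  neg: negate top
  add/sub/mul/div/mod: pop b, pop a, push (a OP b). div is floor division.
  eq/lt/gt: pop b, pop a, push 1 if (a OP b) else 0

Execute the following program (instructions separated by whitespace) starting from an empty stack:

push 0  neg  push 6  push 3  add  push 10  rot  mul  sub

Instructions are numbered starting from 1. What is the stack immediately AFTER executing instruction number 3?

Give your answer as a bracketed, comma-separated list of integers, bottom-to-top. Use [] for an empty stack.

Answer: [0, 6]

Derivation:
Step 1 ('push 0'): [0]
Step 2 ('neg'): [0]
Step 3 ('push 6'): [0, 6]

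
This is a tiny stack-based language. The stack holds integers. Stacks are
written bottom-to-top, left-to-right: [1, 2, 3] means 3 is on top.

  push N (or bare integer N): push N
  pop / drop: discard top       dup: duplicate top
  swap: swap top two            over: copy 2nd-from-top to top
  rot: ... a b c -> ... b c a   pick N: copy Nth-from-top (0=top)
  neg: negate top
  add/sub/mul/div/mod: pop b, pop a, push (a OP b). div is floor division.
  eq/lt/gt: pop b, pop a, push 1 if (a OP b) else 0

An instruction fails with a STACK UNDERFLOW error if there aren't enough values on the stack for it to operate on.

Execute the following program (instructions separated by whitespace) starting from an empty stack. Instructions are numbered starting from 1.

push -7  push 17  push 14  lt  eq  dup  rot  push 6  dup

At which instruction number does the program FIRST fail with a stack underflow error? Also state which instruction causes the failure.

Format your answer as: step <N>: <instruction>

Step 1 ('push -7'): stack = [-7], depth = 1
Step 2 ('push 17'): stack = [-7, 17], depth = 2
Step 3 ('push 14'): stack = [-7, 17, 14], depth = 3
Step 4 ('lt'): stack = [-7, 0], depth = 2
Step 5 ('eq'): stack = [0], depth = 1
Step 6 ('dup'): stack = [0, 0], depth = 2
Step 7 ('rot'): needs 3 value(s) but depth is 2 — STACK UNDERFLOW

Answer: step 7: rot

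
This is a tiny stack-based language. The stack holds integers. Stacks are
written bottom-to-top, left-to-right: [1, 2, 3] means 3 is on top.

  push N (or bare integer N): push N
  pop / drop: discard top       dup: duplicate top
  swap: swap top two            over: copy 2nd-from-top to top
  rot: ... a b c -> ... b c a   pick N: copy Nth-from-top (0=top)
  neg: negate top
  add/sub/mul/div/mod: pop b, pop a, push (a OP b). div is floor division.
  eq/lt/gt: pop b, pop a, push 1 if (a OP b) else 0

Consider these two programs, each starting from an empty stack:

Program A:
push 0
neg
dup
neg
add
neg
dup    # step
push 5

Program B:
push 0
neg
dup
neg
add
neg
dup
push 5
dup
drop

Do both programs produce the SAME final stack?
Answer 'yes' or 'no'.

Answer: yes

Derivation:
Program A trace:
  After 'push 0': [0]
  After 'neg': [0]
  After 'dup': [0, 0]
  After 'neg': [0, 0]
  After 'add': [0]
  After 'neg': [0]
  After 'dup': [0, 0]
  After 'push 5': [0, 0, 5]
Program A final stack: [0, 0, 5]

Program B trace:
  After 'push 0': [0]
  After 'neg': [0]
  After 'dup': [0, 0]
  After 'neg': [0, 0]
  After 'add': [0]
  After 'neg': [0]
  After 'dup': [0, 0]
  After 'push 5': [0, 0, 5]
  After 'dup': [0, 0, 5, 5]
  After 'drop': [0, 0, 5]
Program B final stack: [0, 0, 5]
Same: yes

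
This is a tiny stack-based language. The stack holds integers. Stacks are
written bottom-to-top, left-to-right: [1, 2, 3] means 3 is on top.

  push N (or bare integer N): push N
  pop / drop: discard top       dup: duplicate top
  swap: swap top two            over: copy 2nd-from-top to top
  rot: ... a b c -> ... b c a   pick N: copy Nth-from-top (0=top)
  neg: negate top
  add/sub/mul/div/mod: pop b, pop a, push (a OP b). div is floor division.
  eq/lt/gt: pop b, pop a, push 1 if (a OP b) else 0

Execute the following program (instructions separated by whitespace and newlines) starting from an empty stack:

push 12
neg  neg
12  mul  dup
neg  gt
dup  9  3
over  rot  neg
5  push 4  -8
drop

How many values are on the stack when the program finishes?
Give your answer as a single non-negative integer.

Answer: 7

Derivation:
After 'push 12': stack = [12] (depth 1)
After 'neg': stack = [-12] (depth 1)
After 'neg': stack = [12] (depth 1)
After 'push 12': stack = [12, 12] (depth 2)
After 'mul': stack = [144] (depth 1)
After 'dup': stack = [144, 144] (depth 2)
After 'neg': stack = [144, -144] (depth 2)
After 'gt': stack = [1] (depth 1)
After 'dup': stack = [1, 1] (depth 2)
After 'push 9': stack = [1, 1, 9] (depth 3)
After 'push 3': stack = [1, 1, 9, 3] (depth 4)
After 'over': stack = [1, 1, 9, 3, 9] (depth 5)
After 'rot': stack = [1, 1, 3, 9, 9] (depth 5)
After 'neg': stack = [1, 1, 3, 9, -9] (depth 5)
After 'push 5': stack = [1, 1, 3, 9, -9, 5] (depth 6)
After 'push 4': stack = [1, 1, 3, 9, -9, 5, 4] (depth 7)
After 'push -8': stack = [1, 1, 3, 9, -9, 5, 4, -8] (depth 8)
After 'drop': stack = [1, 1, 3, 9, -9, 5, 4] (depth 7)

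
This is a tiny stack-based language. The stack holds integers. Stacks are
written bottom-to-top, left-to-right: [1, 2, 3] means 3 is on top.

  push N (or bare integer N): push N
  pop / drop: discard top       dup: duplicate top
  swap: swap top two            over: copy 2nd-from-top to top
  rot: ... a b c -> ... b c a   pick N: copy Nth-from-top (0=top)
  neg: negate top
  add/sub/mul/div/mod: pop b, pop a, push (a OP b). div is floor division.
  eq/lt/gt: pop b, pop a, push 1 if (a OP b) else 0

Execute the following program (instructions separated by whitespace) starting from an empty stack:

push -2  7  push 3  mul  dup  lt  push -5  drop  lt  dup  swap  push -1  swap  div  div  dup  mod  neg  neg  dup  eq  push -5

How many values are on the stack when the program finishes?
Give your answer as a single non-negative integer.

After 'push -2': stack = [-2] (depth 1)
After 'push 7': stack = [-2, 7] (depth 2)
After 'push 3': stack = [-2, 7, 3] (depth 3)
After 'mul': stack = [-2, 21] (depth 2)
After 'dup': stack = [-2, 21, 21] (depth 3)
After 'lt': stack = [-2, 0] (depth 2)
After 'push -5': stack = [-2, 0, -5] (depth 3)
After 'drop': stack = [-2, 0] (depth 2)
After 'lt': stack = [1] (depth 1)
After 'dup': stack = [1, 1] (depth 2)
  ...
After 'swap': stack = [1, -1, 1] (depth 3)
After 'div': stack = [1, -1] (depth 2)
After 'div': stack = [-1] (depth 1)
After 'dup': stack = [-1, -1] (depth 2)
After 'mod': stack = [0] (depth 1)
After 'neg': stack = [0] (depth 1)
After 'neg': stack = [0] (depth 1)
After 'dup': stack = [0, 0] (depth 2)
After 'eq': stack = [1] (depth 1)
After 'push -5': stack = [1, -5] (depth 2)

Answer: 2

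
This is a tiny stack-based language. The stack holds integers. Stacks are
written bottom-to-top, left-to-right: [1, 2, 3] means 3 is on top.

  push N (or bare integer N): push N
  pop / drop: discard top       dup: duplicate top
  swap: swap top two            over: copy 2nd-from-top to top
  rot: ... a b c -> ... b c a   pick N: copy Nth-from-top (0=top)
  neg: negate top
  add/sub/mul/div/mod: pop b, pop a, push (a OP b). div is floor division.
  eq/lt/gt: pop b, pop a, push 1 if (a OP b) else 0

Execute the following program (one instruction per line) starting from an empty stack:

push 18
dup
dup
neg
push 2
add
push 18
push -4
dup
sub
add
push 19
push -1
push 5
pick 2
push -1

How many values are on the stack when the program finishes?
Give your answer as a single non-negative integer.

After 'push 18': stack = [18] (depth 1)
After 'dup': stack = [18, 18] (depth 2)
After 'dup': stack = [18, 18, 18] (depth 3)
After 'neg': stack = [18, 18, -18] (depth 3)
After 'push 2': stack = [18, 18, -18, 2] (depth 4)
After 'add': stack = [18, 18, -16] (depth 3)
After 'push 18': stack = [18, 18, -16, 18] (depth 4)
After 'push -4': stack = [18, 18, -16, 18, -4] (depth 5)
After 'dup': stack = [18, 18, -16, 18, -4, -4] (depth 6)
After 'sub': stack = [18, 18, -16, 18, 0] (depth 5)
After 'add': stack = [18, 18, -16, 18] (depth 4)
After 'push 19': stack = [18, 18, -16, 18, 19] (depth 5)
After 'push -1': stack = [18, 18, -16, 18, 19, -1] (depth 6)
After 'push 5': stack = [18, 18, -16, 18, 19, -1, 5] (depth 7)
After 'pick 2': stack = [18, 18, -16, 18, 19, -1, 5, 19] (depth 8)
After 'push -1': stack = [18, 18, -16, 18, 19, -1, 5, 19, -1] (depth 9)

Answer: 9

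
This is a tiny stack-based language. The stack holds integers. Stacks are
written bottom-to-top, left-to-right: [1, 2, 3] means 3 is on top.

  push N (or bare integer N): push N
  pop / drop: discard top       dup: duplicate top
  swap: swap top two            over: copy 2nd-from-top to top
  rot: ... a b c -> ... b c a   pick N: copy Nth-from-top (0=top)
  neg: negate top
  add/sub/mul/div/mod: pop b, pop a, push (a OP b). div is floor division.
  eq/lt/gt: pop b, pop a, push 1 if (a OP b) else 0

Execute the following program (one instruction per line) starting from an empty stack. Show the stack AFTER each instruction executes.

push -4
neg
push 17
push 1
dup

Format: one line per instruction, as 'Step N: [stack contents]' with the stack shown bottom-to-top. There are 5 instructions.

Step 1: [-4]
Step 2: [4]
Step 3: [4, 17]
Step 4: [4, 17, 1]
Step 5: [4, 17, 1, 1]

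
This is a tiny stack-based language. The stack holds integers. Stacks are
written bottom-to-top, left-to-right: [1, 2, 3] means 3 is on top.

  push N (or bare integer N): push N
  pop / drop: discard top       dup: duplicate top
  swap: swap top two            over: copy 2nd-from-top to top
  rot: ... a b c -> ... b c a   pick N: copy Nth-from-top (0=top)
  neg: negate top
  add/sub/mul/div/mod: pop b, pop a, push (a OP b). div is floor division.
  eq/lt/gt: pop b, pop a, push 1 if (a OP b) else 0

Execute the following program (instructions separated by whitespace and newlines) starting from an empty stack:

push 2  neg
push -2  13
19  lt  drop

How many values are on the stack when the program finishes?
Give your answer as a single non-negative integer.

After 'push 2': stack = [2] (depth 1)
After 'neg': stack = [-2] (depth 1)
After 'push -2': stack = [-2, -2] (depth 2)
After 'push 13': stack = [-2, -2, 13] (depth 3)
After 'push 19': stack = [-2, -2, 13, 19] (depth 4)
After 'lt': stack = [-2, -2, 1] (depth 3)
After 'drop': stack = [-2, -2] (depth 2)

Answer: 2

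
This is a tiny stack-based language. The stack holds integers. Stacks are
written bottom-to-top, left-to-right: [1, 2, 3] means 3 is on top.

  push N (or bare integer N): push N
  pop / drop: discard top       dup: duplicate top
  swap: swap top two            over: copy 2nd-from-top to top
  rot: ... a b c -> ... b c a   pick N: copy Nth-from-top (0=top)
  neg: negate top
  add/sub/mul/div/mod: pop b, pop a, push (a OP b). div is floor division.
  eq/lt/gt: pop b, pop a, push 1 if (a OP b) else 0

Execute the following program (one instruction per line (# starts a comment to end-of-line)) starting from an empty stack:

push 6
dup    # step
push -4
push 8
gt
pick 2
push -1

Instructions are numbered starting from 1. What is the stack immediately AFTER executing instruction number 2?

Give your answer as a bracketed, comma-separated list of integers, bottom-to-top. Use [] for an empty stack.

Step 1 ('push 6'): [6]
Step 2 ('dup'): [6, 6]

Answer: [6, 6]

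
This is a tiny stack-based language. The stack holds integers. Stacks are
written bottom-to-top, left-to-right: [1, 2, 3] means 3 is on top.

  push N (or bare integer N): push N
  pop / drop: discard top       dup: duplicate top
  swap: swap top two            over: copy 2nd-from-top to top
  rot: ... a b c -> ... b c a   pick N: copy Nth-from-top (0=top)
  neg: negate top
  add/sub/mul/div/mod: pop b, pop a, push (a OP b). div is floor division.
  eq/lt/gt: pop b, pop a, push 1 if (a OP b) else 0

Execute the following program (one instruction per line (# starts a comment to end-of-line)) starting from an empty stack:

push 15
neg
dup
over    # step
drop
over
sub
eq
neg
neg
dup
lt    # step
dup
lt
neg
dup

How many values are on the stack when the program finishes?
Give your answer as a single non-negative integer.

Answer: 2

Derivation:
After 'push 15': stack = [15] (depth 1)
After 'neg': stack = [-15] (depth 1)
After 'dup': stack = [-15, -15] (depth 2)
After 'over': stack = [-15, -15, -15] (depth 3)
After 'drop': stack = [-15, -15] (depth 2)
After 'over': stack = [-15, -15, -15] (depth 3)
After 'sub': stack = [-15, 0] (depth 2)
After 'eq': stack = [0] (depth 1)
After 'neg': stack = [0] (depth 1)
After 'neg': stack = [0] (depth 1)
After 'dup': stack = [0, 0] (depth 2)
After 'lt': stack = [0] (depth 1)
After 'dup': stack = [0, 0] (depth 2)
After 'lt': stack = [0] (depth 1)
After 'neg': stack = [0] (depth 1)
After 'dup': stack = [0, 0] (depth 2)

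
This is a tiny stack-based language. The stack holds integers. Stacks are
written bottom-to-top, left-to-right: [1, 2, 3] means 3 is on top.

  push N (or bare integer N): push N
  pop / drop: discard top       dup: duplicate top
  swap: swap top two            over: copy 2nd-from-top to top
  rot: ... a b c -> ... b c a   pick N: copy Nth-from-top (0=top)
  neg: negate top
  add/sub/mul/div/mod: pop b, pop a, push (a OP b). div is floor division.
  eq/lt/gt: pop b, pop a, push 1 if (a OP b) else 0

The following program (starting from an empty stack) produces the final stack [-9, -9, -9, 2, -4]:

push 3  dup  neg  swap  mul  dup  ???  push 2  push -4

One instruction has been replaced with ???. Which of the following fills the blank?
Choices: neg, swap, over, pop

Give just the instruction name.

Answer: over

Derivation:
Stack before ???: [-9, -9]
Stack after ???:  [-9, -9, -9]
Checking each choice:
  neg: produces [-9, 9, 2, -4]
  swap: produces [-9, -9, 2, -4]
  over: MATCH
  pop: produces [-9, 2, -4]


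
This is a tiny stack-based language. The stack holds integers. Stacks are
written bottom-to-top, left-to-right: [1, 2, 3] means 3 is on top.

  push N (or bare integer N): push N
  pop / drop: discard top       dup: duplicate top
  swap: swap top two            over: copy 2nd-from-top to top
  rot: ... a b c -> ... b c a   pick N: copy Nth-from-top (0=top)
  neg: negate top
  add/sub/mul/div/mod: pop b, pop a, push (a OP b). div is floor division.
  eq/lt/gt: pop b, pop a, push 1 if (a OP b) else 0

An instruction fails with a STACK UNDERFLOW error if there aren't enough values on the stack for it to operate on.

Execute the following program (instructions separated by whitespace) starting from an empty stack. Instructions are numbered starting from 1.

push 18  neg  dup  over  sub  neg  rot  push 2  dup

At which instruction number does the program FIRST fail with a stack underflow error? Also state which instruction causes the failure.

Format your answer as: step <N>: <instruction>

Answer: step 7: rot

Derivation:
Step 1 ('push 18'): stack = [18], depth = 1
Step 2 ('neg'): stack = [-18], depth = 1
Step 3 ('dup'): stack = [-18, -18], depth = 2
Step 4 ('over'): stack = [-18, -18, -18], depth = 3
Step 5 ('sub'): stack = [-18, 0], depth = 2
Step 6 ('neg'): stack = [-18, 0], depth = 2
Step 7 ('rot'): needs 3 value(s) but depth is 2 — STACK UNDERFLOW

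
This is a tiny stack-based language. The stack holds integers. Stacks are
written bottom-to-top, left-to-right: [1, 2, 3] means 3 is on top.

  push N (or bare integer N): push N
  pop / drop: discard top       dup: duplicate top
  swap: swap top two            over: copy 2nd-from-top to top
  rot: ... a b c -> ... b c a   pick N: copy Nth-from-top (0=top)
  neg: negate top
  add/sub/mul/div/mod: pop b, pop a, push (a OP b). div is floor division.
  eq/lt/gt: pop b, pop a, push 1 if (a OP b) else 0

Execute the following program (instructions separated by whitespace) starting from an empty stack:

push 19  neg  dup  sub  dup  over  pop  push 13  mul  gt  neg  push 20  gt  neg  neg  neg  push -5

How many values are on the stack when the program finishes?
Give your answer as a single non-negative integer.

Answer: 2

Derivation:
After 'push 19': stack = [19] (depth 1)
After 'neg': stack = [-19] (depth 1)
After 'dup': stack = [-19, -19] (depth 2)
After 'sub': stack = [0] (depth 1)
After 'dup': stack = [0, 0] (depth 2)
After 'over': stack = [0, 0, 0] (depth 3)
After 'pop': stack = [0, 0] (depth 2)
After 'push 13': stack = [0, 0, 13] (depth 3)
After 'mul': stack = [0, 0] (depth 2)
After 'gt': stack = [0] (depth 1)
After 'neg': stack = [0] (depth 1)
After 'push 20': stack = [0, 20] (depth 2)
After 'gt': stack = [0] (depth 1)
After 'neg': stack = [0] (depth 1)
After 'neg': stack = [0] (depth 1)
After 'neg': stack = [0] (depth 1)
After 'push -5': stack = [0, -5] (depth 2)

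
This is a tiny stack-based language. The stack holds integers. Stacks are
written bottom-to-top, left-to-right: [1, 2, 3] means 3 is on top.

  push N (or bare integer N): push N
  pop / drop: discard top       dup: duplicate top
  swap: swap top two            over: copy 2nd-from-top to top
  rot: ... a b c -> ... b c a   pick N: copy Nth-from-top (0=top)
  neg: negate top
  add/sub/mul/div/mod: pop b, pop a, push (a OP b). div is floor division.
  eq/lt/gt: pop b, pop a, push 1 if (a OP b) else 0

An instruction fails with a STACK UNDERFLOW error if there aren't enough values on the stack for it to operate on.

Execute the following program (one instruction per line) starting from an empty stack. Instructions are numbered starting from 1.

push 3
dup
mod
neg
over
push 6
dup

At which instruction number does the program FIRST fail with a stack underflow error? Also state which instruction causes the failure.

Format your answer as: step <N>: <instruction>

Step 1 ('push 3'): stack = [3], depth = 1
Step 2 ('dup'): stack = [3, 3], depth = 2
Step 3 ('mod'): stack = [0], depth = 1
Step 4 ('neg'): stack = [0], depth = 1
Step 5 ('over'): needs 2 value(s) but depth is 1 — STACK UNDERFLOW

Answer: step 5: over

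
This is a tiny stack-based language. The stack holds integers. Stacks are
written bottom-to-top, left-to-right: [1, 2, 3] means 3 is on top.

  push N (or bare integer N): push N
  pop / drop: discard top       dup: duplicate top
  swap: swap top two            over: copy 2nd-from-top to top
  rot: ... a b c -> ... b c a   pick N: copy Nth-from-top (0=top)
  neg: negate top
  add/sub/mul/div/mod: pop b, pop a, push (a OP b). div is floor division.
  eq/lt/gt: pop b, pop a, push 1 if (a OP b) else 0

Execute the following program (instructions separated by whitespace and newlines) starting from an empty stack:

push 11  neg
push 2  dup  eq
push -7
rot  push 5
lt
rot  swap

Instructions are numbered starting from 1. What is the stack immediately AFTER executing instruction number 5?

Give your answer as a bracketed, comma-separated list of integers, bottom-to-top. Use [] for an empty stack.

Step 1 ('push 11'): [11]
Step 2 ('neg'): [-11]
Step 3 ('push 2'): [-11, 2]
Step 4 ('dup'): [-11, 2, 2]
Step 5 ('eq'): [-11, 1]

Answer: [-11, 1]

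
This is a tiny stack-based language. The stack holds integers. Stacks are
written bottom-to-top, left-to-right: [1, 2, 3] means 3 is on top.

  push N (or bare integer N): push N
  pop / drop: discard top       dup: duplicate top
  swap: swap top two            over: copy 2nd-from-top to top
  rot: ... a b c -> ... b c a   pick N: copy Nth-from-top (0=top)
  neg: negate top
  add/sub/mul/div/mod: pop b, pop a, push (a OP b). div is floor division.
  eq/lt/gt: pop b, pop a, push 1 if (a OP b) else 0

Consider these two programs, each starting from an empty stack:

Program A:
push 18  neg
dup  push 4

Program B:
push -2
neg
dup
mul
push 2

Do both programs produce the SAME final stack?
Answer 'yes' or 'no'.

Program A trace:
  After 'push 18': [18]
  After 'neg': [-18]
  After 'dup': [-18, -18]
  After 'push 4': [-18, -18, 4]
Program A final stack: [-18, -18, 4]

Program B trace:
  After 'push -2': [-2]
  After 'neg': [2]
  After 'dup': [2, 2]
  After 'mul': [4]
  After 'push 2': [4, 2]
Program B final stack: [4, 2]
Same: no

Answer: no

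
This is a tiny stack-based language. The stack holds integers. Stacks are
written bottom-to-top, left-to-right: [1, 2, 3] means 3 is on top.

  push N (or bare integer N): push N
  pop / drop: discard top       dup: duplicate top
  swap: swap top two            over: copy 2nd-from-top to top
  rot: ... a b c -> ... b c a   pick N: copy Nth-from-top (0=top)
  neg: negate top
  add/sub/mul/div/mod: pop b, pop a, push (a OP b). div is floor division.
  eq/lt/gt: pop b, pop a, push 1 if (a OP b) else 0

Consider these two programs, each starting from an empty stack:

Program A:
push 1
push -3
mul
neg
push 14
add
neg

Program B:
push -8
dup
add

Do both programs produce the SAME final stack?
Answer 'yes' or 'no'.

Program A trace:
  After 'push 1': [1]
  After 'push -3': [1, -3]
  After 'mul': [-3]
  After 'neg': [3]
  After 'push 14': [3, 14]
  After 'add': [17]
  After 'neg': [-17]
Program A final stack: [-17]

Program B trace:
  After 'push -8': [-8]
  After 'dup': [-8, -8]
  After 'add': [-16]
Program B final stack: [-16]
Same: no

Answer: no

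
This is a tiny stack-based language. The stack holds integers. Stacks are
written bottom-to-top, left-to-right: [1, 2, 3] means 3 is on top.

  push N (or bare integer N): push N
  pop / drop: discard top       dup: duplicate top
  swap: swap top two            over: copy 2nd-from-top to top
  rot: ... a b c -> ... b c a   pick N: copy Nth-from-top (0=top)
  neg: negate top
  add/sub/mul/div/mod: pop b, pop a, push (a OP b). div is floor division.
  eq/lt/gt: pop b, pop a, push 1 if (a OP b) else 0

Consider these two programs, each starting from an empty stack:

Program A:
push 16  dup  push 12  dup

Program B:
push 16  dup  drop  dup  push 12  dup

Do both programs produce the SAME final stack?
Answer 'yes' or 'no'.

Answer: yes

Derivation:
Program A trace:
  After 'push 16': [16]
  After 'dup': [16, 16]
  After 'push 12': [16, 16, 12]
  After 'dup': [16, 16, 12, 12]
Program A final stack: [16, 16, 12, 12]

Program B trace:
  After 'push 16': [16]
  After 'dup': [16, 16]
  After 'drop': [16]
  After 'dup': [16, 16]
  After 'push 12': [16, 16, 12]
  After 'dup': [16, 16, 12, 12]
Program B final stack: [16, 16, 12, 12]
Same: yes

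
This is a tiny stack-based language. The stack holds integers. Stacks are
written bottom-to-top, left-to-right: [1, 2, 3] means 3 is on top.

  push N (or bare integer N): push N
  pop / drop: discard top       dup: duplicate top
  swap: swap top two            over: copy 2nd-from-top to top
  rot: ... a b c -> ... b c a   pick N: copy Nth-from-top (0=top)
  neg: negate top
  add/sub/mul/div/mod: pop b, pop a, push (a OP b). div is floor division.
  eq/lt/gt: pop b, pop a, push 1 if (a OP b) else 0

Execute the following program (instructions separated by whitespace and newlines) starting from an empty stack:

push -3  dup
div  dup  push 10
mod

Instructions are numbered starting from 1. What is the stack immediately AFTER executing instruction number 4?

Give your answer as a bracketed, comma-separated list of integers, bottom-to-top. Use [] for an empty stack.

Step 1 ('push -3'): [-3]
Step 2 ('dup'): [-3, -3]
Step 3 ('div'): [1]
Step 4 ('dup'): [1, 1]

Answer: [1, 1]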